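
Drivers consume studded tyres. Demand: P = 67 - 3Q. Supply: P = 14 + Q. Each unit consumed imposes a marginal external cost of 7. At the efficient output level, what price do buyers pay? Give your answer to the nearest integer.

Social marginal benefit = demand − MEC = 60 - 3Q.
Set SMB = MC: 60 - 3Q = 14 + Q → Q* = 11.5000.
Consumer price on the demand curve at Q*: 67 − 3×11.5000 = 32.5000.

P = 33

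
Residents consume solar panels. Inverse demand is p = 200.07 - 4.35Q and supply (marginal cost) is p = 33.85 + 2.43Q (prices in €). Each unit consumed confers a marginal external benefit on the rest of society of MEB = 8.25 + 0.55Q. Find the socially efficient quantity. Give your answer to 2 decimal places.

Social marginal benefit = demand + MEB = 208.32 - 3.80Q.
Set SMB = MC: 208.32 - 3.80Q = 33.85 + 2.43Q → Q* = 28.0048.

Q* = 28.00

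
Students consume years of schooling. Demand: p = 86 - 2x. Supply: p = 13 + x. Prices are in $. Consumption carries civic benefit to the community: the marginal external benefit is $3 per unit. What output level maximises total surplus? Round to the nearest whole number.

x* = 25

Social marginal benefit = demand + MEB = 89 - 2x.
Set SMB = MC: 89 - 2x = 13 + x → x* = 25.3333.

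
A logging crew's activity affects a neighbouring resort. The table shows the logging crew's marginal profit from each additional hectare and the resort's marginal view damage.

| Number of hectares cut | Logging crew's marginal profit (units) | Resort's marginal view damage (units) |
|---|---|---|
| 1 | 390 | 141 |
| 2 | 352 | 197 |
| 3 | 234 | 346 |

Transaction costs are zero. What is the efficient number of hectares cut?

2

Bargaining reaches the level where marginal profit last exceeds marginal view damage.
That holds through level 2 (352 ≥ 197) but not at 3 (234 < 346).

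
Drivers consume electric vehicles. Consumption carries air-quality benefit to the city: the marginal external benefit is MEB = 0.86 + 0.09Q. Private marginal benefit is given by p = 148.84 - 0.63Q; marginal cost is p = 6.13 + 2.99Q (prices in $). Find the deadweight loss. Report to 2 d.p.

DWL = $2.75

Market equilibrium (private): 6.13 + 2.99Q = 148.84 - 0.63Q → Q_m = 39.4227.
Social marginal benefit = demand + MEB = 149.70 - 0.54Q.
Set SMB = MC: 149.70 - 0.54Q = 6.13 + 2.99Q → Q* = 40.6714.
The loss is the area between SMB and MC from Q* to Q_m; with linear curves that's a triangle of height MEB(Q_m).
DWL = ½ × 1.2487 × 4.4080 = 2.7521.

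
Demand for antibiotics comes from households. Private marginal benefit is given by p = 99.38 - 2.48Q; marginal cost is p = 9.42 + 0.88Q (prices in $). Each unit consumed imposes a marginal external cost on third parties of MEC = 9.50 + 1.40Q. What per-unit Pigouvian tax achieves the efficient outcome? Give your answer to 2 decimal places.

tax = $33.16 per unit

Social marginal benefit = demand − MEC = 89.88 - 3.88Q.
Set SMB = MC: 89.88 - 3.88Q = 9.42 + 0.88Q → Q* = 16.9034.
The Pigouvian tax equals MEC at Q*: 9.50 + 1.40×16.9034 = 33.1648.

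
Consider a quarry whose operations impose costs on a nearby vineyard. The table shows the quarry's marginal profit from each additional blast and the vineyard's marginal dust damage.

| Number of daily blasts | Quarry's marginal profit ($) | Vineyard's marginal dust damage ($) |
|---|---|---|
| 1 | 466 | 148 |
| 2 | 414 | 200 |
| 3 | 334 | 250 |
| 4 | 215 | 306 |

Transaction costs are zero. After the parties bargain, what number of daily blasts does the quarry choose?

Bargaining reaches the level where marginal profit last exceeds marginal dust damage.
That holds through level 3 (334 ≥ 250) but not at 4 (215 < 306).

3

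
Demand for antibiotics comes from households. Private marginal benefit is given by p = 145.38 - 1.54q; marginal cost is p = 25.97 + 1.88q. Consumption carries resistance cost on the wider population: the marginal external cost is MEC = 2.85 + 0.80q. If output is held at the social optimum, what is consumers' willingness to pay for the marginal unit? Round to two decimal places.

P = 102.84

Social marginal benefit = demand − MEC = 142.53 - 2.34q.
Set SMB = MC: 142.53 - 2.34q = 25.97 + 1.88q → q* = 27.6209.
Consumer price on the demand curve at q*: 145.38 − 1.54×27.6209 = 102.8438.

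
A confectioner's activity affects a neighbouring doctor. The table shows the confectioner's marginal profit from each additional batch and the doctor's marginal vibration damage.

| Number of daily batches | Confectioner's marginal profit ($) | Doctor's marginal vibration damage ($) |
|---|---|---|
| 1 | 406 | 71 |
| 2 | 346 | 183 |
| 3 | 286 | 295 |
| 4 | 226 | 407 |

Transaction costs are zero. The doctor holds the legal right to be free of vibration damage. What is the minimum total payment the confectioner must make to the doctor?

$254

Efficient level: marginal profit ≥ marginal vibration damage through level 2, so k* = 2.
With the doctor holding the right, the confectioner must at least compensate total damage at k*: 71 + 183 = 254.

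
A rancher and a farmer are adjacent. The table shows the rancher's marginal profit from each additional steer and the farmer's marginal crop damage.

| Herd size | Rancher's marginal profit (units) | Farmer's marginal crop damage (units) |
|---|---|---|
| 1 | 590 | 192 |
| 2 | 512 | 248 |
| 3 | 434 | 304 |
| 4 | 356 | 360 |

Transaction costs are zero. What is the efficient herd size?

3

Bargaining reaches the level where marginal profit last exceeds marginal crop damage.
That holds through level 3 (434 ≥ 304) but not at 4 (356 < 360).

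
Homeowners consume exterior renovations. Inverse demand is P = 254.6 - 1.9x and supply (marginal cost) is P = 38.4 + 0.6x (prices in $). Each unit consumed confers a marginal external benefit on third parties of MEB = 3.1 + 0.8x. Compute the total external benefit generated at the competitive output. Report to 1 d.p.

Market equilibrium (private): 38.4 + 0.6x = 254.6 - 1.9x → x_m = 86.4800.
Total external benefit = ∫₀^{x_m} (3.1 + 0.8x) dx = 3.1×86.4800 + ½×0.8×86.4800² = 3259.6042.

$3259.6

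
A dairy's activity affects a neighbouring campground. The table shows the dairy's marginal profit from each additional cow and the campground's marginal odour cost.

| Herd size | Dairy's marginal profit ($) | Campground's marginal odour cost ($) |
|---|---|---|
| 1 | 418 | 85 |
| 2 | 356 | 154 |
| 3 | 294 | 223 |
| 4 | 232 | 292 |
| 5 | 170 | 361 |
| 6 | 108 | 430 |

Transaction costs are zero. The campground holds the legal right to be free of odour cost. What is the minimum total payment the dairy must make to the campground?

$462

Efficient level: marginal profit ≥ marginal odour cost through level 3, so k* = 3.
With the campground holding the right, the dairy must at least compensate total damage at k*: 85 + 154 + 223 = 462.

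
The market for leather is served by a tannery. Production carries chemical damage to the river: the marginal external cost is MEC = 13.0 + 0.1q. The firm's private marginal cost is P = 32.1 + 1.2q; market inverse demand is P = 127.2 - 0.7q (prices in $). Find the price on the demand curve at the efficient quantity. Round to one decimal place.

P = $98.5

Social marginal cost = private MC + MEC = 45.1 + 1.3q.
Set SMC = demand: 45.1 + 1.3q = 127.2 - 0.7q → q* = 41.0500.
Consumer price on the demand curve at q*: 127.2 − 0.7×41.0500 = 98.4650.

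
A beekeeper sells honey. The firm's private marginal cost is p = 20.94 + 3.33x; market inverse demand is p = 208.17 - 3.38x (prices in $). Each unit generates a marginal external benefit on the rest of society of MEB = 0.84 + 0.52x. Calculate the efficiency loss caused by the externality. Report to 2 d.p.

DWL = $19.03

Market equilibrium (private): 20.94 + 3.33x = 208.17 - 3.38x → x_m = 27.9031.
Social marginal cost = private MC − MEB = 20.10 + 2.81x.
Set SMC = demand: 20.10 + 2.81x = 208.17 - 3.38x → x* = 30.3829.
The loss is the area between SMC and demand from x* to x_m; with linear curves that's a triangle of height MEB(x_m).
DWL = ½ × 2.4798 × 15.3496 = 19.0320.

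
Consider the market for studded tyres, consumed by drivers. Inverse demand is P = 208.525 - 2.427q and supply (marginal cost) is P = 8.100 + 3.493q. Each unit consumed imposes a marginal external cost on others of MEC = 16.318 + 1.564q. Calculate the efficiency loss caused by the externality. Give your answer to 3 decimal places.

DWL = 320.555

Market equilibrium (private): 8.100 + 3.493q = 208.525 - 2.427q → q_m = 33.8556.
Social marginal benefit = demand − MEC = 192.207 - 3.991q.
Set SMB = MC: 192.207 - 3.991q = 8.100 + 3.493q → q* = 24.6001.
Between q* and q_m the wedge MC − SMB runs linearly from 0 to MEC(q_m), so the loss is a triangle.
DWL = ½ × 9.2555 × 69.2681 = 320.5554.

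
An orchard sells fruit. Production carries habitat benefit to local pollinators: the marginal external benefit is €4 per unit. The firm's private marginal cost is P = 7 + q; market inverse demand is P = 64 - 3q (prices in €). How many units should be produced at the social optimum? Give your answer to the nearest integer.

Social marginal cost = private MC − MEB = 3 + q.
Set SMC = demand: 3 + q = 64 - 3q → q* = 15.2500.

q* = 15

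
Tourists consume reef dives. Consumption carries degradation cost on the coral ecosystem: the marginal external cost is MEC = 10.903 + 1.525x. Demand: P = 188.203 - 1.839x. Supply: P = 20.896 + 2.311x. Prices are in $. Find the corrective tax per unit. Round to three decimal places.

tax = $52.932 per unit

Social marginal benefit = demand − MEC = 177.300 - 3.364x.
Set SMB = MC: 177.300 - 3.364x = 20.896 + 2.311x → x* = 27.5602.
The Pigouvian tax equals MEC at x*: 10.903 + 1.525×27.5602 = 52.9323.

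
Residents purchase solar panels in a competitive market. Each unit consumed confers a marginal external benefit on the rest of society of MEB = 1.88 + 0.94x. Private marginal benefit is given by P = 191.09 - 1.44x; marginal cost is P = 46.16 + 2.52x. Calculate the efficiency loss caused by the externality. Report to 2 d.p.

DWL = 217.95

Market equilibrium (private): 46.16 + 2.52x = 191.09 - 1.44x → x_m = 36.5985.
Social marginal benefit = demand + MEB = 192.97 - 0.50x.
Set SMB = MC: 192.97 - 0.50x = 46.16 + 2.52x → x* = 48.6126.
The welfare-loss triangle has base |x_m − x*| and height MEB(x_m) (the vertical gap between SMB and MC is zero at x* and MEB at x_m).
DWL = ½ × 12.0141 × 36.2826 = 217.9514.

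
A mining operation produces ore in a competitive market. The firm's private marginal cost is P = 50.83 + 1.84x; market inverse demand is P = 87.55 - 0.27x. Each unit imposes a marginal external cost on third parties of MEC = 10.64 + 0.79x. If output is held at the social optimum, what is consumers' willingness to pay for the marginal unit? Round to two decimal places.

Social marginal cost = private MC + MEC = 61.47 + 2.63x.
Set SMC = demand: 61.47 + 2.63x = 87.55 - 0.27x → x* = 8.9931.
Consumer price on the demand curve at x*: 87.55 − 0.27×8.9931 = 85.1219.

P = 85.12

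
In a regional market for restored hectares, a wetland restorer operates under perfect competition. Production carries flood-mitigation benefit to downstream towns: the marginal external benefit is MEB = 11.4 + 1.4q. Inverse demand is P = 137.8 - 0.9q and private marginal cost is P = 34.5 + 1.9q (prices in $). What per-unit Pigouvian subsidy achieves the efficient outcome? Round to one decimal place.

subsidy = $126.1 per unit

Social marginal cost = private MC − MEB = 23.1 + 0.5q.
Set SMC = demand: 23.1 + 0.5q = 137.8 - 0.9q → q* = 81.9286.
The Pigouvian subsidy equals MEB at q*: 11.4 + 1.4×81.9286 = 126.1000.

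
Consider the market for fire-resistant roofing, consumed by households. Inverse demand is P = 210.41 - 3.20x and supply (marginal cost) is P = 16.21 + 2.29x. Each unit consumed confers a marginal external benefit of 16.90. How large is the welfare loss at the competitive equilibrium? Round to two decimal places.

Market equilibrium (private): 16.21 + 2.29x = 210.41 - 3.20x → x_m = 35.3734.
Social marginal benefit = demand + MEB = 227.31 - 3.20x.
Set SMB = MC: 227.31 - 3.20x = 16.21 + 2.29x → x* = 38.4517.
Height of the DWL triangle at x_m is SMB(x_m) − MC(x_m) = MEB(x_m) = 16.9000.
DWL = ½ × 3.0783 × 16.9000 = 26.0116.

DWL = 26.01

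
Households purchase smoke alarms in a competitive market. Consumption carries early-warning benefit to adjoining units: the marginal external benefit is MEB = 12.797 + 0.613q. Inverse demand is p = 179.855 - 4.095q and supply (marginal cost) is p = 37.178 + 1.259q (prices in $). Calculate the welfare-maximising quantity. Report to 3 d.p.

q* = 32.794

Social marginal benefit = demand + MEB = 192.652 - 3.482q.
Set SMB = MC: 192.652 - 3.482q = 37.178 + 1.259q → q* = 32.7935.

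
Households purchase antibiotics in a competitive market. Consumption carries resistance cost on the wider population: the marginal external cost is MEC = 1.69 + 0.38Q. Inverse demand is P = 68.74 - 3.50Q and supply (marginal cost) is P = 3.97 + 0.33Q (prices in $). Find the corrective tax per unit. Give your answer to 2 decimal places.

tax = $7.38 per unit

Social marginal benefit = demand − MEC = 67.05 - 3.88Q.
Set SMB = MC: 67.05 - 3.88Q = 3.97 + 0.33Q → Q* = 14.9834.
The Pigouvian tax equals MEC at Q*: 1.69 + 0.38×14.9834 = 7.3837.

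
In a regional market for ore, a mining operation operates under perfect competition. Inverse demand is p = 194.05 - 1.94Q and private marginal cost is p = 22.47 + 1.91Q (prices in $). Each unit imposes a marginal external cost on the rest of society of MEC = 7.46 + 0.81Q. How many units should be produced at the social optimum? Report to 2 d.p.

Social marginal cost = private MC + MEC = 29.93 + 2.72Q.
Set SMC = demand: 29.93 + 2.72Q = 194.05 - 1.94Q → Q* = 35.2189.

Q* = 35.22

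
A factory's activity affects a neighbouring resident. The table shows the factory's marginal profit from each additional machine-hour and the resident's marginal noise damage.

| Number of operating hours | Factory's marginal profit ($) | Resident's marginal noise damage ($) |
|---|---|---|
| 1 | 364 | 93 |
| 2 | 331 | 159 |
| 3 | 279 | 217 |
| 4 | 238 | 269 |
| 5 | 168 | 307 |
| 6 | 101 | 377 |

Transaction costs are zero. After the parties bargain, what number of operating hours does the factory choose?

3

Bargaining reaches the level where marginal profit last exceeds marginal noise damage.
That holds through level 3 (279 ≥ 217) but not at 4 (238 < 269).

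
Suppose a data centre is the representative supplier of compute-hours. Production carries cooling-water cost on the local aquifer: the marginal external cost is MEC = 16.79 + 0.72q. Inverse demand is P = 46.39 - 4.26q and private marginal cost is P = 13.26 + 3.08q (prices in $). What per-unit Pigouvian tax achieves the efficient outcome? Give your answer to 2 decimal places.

Social marginal cost = private MC + MEC = 30.05 + 3.80q.
Set SMC = demand: 30.05 + 3.80q = 46.39 - 4.26q → q* = 2.0273.
The Pigouvian tax equals MEC at q*: 16.79 + 0.72×2.0273 = 18.2497.

tax = $18.25 per unit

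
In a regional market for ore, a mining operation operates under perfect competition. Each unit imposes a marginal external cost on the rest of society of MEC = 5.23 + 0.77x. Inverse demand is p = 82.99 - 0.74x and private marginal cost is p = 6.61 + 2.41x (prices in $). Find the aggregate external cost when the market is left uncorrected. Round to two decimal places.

Market equilibrium (private): 6.61 + 2.41x = 82.99 - 0.74x → x_m = 24.2476.
Total external cost = ∫₀^{x_m} (5.23 + 0.77x) dx = 5.23×24.2476 + ½×0.77×24.2476² = 353.1742.

$353.17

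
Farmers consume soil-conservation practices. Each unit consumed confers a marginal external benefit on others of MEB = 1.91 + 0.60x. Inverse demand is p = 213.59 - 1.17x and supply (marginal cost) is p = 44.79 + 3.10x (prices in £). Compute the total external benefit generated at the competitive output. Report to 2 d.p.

£544.33

Market equilibrium (private): 44.79 + 3.10x = 213.59 - 1.17x → x_m = 39.5316.
Total external benefit = ∫₀^{x_m} (1.91 + 0.60x) dx = 1.91×39.5316 + ½×0.60×39.5316² = 544.3296.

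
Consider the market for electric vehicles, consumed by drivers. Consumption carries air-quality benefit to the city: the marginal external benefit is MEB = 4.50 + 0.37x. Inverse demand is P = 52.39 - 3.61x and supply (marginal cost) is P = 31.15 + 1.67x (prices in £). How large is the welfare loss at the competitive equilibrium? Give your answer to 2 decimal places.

DWL = £3.65

Market equilibrium (private): 31.15 + 1.67x = 52.39 - 3.61x → x_m = 4.0227.
Social marginal benefit = demand + MEB = 56.89 - 3.24x.
Set SMB = MC: 56.89 - 3.24x = 31.15 + 1.67x → x* = 5.2424.
The welfare-loss triangle has base |x_m − x*| and height MEB(x_m) (the vertical gap between SMB and MC is zero at x* and MEB at x_m).
DWL = ½ × 1.2197 × 5.9884 = 3.6520.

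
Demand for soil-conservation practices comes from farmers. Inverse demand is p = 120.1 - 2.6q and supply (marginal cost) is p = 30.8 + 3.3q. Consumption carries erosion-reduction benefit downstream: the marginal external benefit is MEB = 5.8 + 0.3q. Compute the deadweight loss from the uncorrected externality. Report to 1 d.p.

DWL = 9.5

Market equilibrium (private): 30.8 + 3.3q = 120.1 - 2.6q → q_m = 15.1356.
Social marginal benefit = demand + MEB = 125.9 - 2.3q.
Set SMB = MC: 125.9 - 2.3q = 30.8 + 3.3q → q* = 16.9821.
Height of the DWL triangle at q_m is SMB(q_m) − MC(q_m) = MEB(q_m) = 10.3407.
DWL = ½ × 1.8465 × 10.3407 = 9.5471.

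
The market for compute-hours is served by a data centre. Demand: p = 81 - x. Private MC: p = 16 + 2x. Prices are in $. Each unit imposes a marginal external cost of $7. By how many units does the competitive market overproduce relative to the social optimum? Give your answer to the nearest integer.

Market equilibrium (private): 16 + 2x = 81 - x → x_m = 21.6667.
Social marginal cost = private MC + MEC = 23 + 2x.
Set SMC = demand: 23 + 2x = 81 - x → x* = 19.3333.
Gap = |21.6667 − 19.3333| = 2.3334.

2 units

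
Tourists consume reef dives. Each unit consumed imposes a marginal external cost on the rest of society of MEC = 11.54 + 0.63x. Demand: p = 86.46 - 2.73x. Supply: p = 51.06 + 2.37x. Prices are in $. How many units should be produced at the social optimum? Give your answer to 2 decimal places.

Social marginal benefit = demand − MEC = 74.92 - 3.36x.
Set SMB = MC: 74.92 - 3.36x = 51.06 + 2.37x → x* = 4.1640.

x* = 4.16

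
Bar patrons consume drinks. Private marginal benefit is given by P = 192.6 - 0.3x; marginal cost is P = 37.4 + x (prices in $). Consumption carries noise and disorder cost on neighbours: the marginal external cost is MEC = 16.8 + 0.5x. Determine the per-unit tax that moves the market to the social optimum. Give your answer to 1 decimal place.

tax = $55.2 per unit

Social marginal benefit = demand − MEC = 175.8 - 0.8x.
Set SMB = MC: 175.8 - 0.8x = 37.4 + x → x* = 76.8889.
The Pigouvian tax equals MEC at x*: 16.8 + 0.5×76.8889 = 55.2445.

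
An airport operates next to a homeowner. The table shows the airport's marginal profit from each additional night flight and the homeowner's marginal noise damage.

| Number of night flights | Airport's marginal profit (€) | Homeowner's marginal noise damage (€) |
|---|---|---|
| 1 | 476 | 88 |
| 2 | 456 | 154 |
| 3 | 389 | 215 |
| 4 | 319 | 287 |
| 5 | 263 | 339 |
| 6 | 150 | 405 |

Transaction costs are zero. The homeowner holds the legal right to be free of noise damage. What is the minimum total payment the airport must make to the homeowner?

Efficient level: marginal profit ≥ marginal noise damage through level 4, so k* = 4.
With the homeowner holding the right, the airport must at least compensate total damage at k*: 88 + 154 + 215 + 287 = 744.

€744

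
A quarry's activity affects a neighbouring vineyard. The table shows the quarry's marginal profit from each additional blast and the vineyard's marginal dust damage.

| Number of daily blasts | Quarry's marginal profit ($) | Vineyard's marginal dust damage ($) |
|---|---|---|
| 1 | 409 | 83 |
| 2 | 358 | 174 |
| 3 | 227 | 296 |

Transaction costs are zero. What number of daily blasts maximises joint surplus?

2

Bargaining reaches the level where marginal profit last exceeds marginal dust damage.
That holds through level 2 (358 ≥ 174) but not at 3 (227 < 296).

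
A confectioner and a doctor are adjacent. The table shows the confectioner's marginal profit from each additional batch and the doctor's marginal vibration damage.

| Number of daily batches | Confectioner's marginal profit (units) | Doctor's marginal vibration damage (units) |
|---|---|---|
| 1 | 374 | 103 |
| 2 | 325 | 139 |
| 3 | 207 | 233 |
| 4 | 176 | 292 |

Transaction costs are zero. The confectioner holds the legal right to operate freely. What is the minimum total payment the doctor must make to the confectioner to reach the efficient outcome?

Left alone the confectioner would choose level 4 (marginal profit stays positive).
Efficient level: k* = 2 (marginal profit ≥ marginal vibration damage through 2).
The doctor must at least cover the confectioner's forgone profit from cutting 4→2: 207 + 176 = 383.

383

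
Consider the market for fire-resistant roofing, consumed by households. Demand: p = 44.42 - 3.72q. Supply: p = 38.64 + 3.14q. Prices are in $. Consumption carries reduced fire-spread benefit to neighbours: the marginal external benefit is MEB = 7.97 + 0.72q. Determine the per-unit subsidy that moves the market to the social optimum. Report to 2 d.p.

subsidy = $9.58 per unit

Social marginal benefit = demand + MEB = 52.39 - 3.00q.
Set SMB = MC: 52.39 - 3.00q = 38.64 + 3.14q → q* = 2.2394.
The Pigouvian subsidy equals MEB at q*: 7.97 + 0.72×2.2394 = 9.5824.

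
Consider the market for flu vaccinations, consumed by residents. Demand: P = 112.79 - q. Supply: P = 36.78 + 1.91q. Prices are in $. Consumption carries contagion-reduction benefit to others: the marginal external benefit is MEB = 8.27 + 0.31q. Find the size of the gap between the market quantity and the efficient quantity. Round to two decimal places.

6.30 units

Market equilibrium (private): 36.78 + 1.91q = 112.79 - q → q_m = 26.1203.
Social marginal benefit = demand + MEB = 121.06 - 0.69q.
Set SMB = MC: 121.06 - 0.69q = 36.78 + 1.91q → q* = 32.4154.
Gap = |26.1203 − 32.4154| = 6.2951.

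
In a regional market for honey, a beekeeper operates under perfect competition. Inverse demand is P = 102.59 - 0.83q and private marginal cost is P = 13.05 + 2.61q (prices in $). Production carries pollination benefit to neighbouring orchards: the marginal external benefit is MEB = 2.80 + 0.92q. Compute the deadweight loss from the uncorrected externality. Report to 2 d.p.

DWL = $141.94

Market equilibrium (private): 13.05 + 2.61q = 102.59 - 0.83q → q_m = 26.0291.
Social marginal cost = private MC − MEB = 10.25 + 1.69q.
Set SMC = demand: 10.25 + 1.69q = 102.59 - 0.83q → q* = 36.6429.
Height of the DWL triangle at q_m is demand(q_m) − SMC(q_m) = MEB(q_m) = 26.7467.
DWL = ½ × 10.6138 × 26.7467 = 141.9421.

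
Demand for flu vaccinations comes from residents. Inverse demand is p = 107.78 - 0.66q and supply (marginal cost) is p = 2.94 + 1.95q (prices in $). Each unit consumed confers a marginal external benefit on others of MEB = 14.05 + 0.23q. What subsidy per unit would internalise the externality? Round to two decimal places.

subsidy = $25.54 per unit

Social marginal benefit = demand + MEB = 121.83 - 0.43q.
Set SMB = MC: 121.83 - 0.43q = 2.94 + 1.95q → q* = 49.9538.
The Pigouvian subsidy equals MEB at q*: 14.05 + 0.23×49.9538 = 25.5394.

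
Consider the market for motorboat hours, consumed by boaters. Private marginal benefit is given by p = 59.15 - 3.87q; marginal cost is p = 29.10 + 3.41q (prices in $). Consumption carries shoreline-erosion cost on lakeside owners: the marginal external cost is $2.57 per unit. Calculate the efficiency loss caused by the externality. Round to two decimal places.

Market equilibrium (private): 29.10 + 3.41q = 59.15 - 3.87q → q_m = 4.1277.
Social marginal benefit = demand − MEC = 56.58 - 3.87q.
Set SMB = MC: 56.58 - 3.87q = 29.10 + 3.41q → q* = 3.7747.
The welfare-loss triangle has base |q_m − q*| and height MEC(q_m) (the vertical gap between SMB and MC is zero at q* and MEC at q_m).
DWL = ½ × 0.3530 × 2.5700 = 0.4536.

DWL = $0.45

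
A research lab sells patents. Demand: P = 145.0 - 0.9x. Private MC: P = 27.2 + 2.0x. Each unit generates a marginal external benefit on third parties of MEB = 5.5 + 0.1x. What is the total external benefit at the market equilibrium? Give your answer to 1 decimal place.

305.9

Market equilibrium (private): 27.2 + 2.0x = 145.0 - 0.9x → x_m = 40.6207.
Total external benefit = ∫₀^{x_m} (5.5 + 0.1x) dx = 5.5×40.6207 + ½×0.1×40.6207² = 305.9159.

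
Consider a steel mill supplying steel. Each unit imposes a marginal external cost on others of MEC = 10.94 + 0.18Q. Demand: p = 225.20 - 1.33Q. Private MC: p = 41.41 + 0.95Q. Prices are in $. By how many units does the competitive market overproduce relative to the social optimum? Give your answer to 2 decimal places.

10.35 units

Market equilibrium (private): 41.41 + 0.95Q = 225.20 - 1.33Q → Q_m = 80.6096.
Social marginal cost = private MC + MEC = 52.35 + 1.13Q.
Set SMC = demand: 52.35 + 1.13Q = 225.20 - 1.33Q → Q* = 70.2642.
Gap = |80.6096 − 70.2642| = 10.3454.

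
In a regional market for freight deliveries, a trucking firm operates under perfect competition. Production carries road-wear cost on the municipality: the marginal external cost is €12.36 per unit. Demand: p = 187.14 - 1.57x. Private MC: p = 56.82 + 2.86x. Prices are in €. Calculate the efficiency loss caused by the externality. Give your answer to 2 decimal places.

DWL = €17.24

Market equilibrium (private): 56.82 + 2.86x = 187.14 - 1.57x → x_m = 29.4176.
Social marginal cost = private MC + MEC = 69.18 + 2.86x.
Set SMC = demand: 69.18 + 2.86x = 187.14 - 1.57x → x* = 26.6275.
The loss is the area between SMC and demand from x* to x_m; with linear curves that's a triangle of height MEC(x_m).
DWL = ½ × 2.7901 × 12.3600 = 17.2428.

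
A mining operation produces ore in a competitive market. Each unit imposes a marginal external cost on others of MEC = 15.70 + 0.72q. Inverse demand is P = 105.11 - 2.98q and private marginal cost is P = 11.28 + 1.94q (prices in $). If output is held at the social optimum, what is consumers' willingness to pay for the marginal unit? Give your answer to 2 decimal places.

Social marginal cost = private MC + MEC = 26.98 + 2.66q.
Set SMC = demand: 26.98 + 2.66q = 105.11 - 2.98q → q* = 13.8528.
Consumer price on the demand curve at q*: 105.11 − 2.98×13.8528 = 63.8287.

P = $63.83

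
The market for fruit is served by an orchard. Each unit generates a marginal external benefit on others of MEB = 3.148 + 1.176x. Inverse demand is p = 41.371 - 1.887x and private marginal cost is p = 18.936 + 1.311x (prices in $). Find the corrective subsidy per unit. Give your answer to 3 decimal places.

Social marginal cost = private MC − MEB = 15.788 + 0.135x.
Set SMC = demand: 15.788 + 0.135x = 41.371 - 1.887x → x* = 12.6523.
The Pigouvian subsidy equals MEB at x*: 3.148 + 1.176×12.6523 = 18.0271.

subsidy = $18.027 per unit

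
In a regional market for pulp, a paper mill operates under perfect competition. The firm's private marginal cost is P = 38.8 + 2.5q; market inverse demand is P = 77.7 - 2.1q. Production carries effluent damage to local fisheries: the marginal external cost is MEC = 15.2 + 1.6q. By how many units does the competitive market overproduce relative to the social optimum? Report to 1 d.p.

4.6 units

Market equilibrium (private): 38.8 + 2.5q = 77.7 - 2.1q → q_m = 8.4565.
Social marginal cost = private MC + MEC = 54.0 + 4.1q.
Set SMC = demand: 54.0 + 4.1q = 77.7 - 2.1q → q* = 3.8226.
Gap = |8.4565 − 3.8226| = 4.6339.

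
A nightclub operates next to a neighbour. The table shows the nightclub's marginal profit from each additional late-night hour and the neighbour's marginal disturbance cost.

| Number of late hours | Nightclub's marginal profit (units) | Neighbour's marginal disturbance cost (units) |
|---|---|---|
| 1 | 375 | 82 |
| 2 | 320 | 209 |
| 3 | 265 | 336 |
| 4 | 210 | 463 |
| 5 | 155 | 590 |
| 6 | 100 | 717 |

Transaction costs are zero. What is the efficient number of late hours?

2

Bargaining reaches the level where marginal profit last exceeds marginal disturbance cost.
That holds through level 2 (320 ≥ 209) but not at 3 (265 < 336).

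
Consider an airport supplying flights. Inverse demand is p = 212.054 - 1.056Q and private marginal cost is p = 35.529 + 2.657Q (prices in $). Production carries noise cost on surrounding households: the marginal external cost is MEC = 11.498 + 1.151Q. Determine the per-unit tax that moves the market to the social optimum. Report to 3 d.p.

Social marginal cost = private MC + MEC = 47.027 + 3.808Q.
Set SMC = demand: 47.027 + 3.808Q = 212.054 - 1.056Q → Q* = 33.9282.
The Pigouvian tax equals MEC at Q*: 11.498 + 1.151×33.9282 = 50.5494.

tax = $50.549 per unit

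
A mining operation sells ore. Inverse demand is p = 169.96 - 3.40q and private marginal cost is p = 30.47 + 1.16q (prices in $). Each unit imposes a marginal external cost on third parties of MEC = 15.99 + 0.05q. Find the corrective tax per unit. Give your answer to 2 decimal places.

tax = $17.33 per unit

Social marginal cost = private MC + MEC = 46.46 + 1.21q.
Set SMC = demand: 46.46 + 1.21q = 169.96 - 3.40q → q* = 26.7896.
The Pigouvian tax equals MEC at q*: 15.99 + 0.05×26.7896 = 17.3295.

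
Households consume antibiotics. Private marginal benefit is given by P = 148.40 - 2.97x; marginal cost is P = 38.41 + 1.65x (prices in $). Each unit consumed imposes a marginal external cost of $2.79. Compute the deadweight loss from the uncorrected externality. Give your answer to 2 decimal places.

Market equilibrium (private): 38.41 + 1.65x = 148.40 - 2.97x → x_m = 23.8074.
Social marginal benefit = demand − MEC = 145.61 - 2.97x.
Set SMB = MC: 145.61 - 2.97x = 38.41 + 1.65x → x* = 23.2035.
The loss is the area between SMB and MC from x* to x_m; with linear curves that's a triangle of height MEC(x_m).
DWL = ½ × 0.6039 × 2.7900 = 0.8424.

DWL = $0.84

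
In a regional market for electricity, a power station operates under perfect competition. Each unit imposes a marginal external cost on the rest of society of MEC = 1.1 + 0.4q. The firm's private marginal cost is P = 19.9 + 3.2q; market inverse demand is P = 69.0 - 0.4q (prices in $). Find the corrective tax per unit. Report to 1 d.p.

Social marginal cost = private MC + MEC = 21.0 + 3.6q.
Set SMC = demand: 21.0 + 3.6q = 69.0 - 0.4q → q* = 12.0000.
The Pigouvian tax equals MEC at q*: 1.1 + 0.4×12.0000 = 5.9000.

tax = $5.9 per unit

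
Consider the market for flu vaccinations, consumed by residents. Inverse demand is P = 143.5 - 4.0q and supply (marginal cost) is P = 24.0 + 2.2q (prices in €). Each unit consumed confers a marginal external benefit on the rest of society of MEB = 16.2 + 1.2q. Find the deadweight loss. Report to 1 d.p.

DWL = €154.7

Market equilibrium (private): 24.0 + 2.2q = 143.5 - 4.0q → q_m = 19.2742.
Social marginal benefit = demand + MEB = 159.7 - 2.8q.
Set SMB = MC: 159.7 - 2.8q = 24.0 + 2.2q → q* = 27.1400.
The welfare-loss triangle has base |q_m − q*| and height MEB(q_m) (the vertical gap between SMB and MC is zero at q* and MEB at q_m).
DWL = ½ × 7.8658 × 39.3290 = 154.6770.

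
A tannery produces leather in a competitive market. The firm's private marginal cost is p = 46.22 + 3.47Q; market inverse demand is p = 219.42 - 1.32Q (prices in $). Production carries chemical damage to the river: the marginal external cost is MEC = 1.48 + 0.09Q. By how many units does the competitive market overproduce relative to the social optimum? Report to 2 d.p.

Market equilibrium (private): 46.22 + 3.47Q = 219.42 - 1.32Q → Q_m = 36.1587.
Social marginal cost = private MC + MEC = 47.70 + 3.56Q.
Set SMC = demand: 47.70 + 3.56Q = 219.42 - 1.32Q → Q* = 35.1885.
Gap = |36.1587 − 35.1885| = 0.9702.

0.97 units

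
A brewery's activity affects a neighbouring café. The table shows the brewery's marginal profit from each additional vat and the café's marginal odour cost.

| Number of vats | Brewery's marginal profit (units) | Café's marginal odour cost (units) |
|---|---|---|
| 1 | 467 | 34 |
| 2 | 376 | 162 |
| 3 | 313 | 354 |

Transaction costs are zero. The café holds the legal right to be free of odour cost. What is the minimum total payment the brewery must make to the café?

196

Efficient level: marginal profit ≥ marginal odour cost through level 2, so k* = 2.
With the café holding the right, the brewery must at least compensate total damage at k*: 34 + 162 = 196.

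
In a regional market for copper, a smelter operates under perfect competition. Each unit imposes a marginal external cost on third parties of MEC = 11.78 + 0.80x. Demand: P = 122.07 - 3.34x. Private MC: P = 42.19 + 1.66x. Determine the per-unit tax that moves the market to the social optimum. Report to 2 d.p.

Social marginal cost = private MC + MEC = 53.97 + 2.46x.
Set SMC = demand: 53.97 + 2.46x = 122.07 - 3.34x → x* = 11.7414.
The Pigouvian tax equals MEC at x*: 11.78 + 0.80×11.7414 = 21.1731.

tax = 21.17 per unit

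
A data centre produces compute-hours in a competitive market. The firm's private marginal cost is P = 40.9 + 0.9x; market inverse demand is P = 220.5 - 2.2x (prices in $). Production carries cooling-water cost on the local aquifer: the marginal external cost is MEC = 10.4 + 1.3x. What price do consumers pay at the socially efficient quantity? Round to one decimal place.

Social marginal cost = private MC + MEC = 51.3 + 2.2x.
Set SMC = demand: 51.3 + 2.2x = 220.5 - 2.2x → x* = 38.4545.
Consumer price on the demand curve at x*: 220.5 − 2.2×38.4545 = 135.9001.

P = $135.9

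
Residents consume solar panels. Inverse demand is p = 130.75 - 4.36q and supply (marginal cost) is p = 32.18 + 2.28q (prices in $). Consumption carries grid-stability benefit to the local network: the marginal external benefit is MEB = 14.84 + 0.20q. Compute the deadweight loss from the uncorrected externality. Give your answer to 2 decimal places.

DWL = $24.62

Market equilibrium (private): 32.18 + 2.28q = 130.75 - 4.36q → q_m = 14.8449.
Social marginal benefit = demand + MEB = 145.59 - 4.16q.
Set SMB = MC: 145.59 - 4.16q = 32.18 + 2.28q → q* = 17.6102.
The welfare-loss triangle has base |q_m − q*| and height MEB(q_m) (the vertical gap between SMB and MC is zero at q* and MEB at q_m).
DWL = ½ × 2.7653 × 17.8090 = 24.6236.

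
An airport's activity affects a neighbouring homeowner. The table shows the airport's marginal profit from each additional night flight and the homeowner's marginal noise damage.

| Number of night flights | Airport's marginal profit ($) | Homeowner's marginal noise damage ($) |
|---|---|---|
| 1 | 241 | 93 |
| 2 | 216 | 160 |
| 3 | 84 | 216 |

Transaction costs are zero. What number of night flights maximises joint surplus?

2

Bargaining reaches the level where marginal profit last exceeds marginal noise damage.
That holds through level 2 (216 ≥ 160) but not at 3 (84 < 216).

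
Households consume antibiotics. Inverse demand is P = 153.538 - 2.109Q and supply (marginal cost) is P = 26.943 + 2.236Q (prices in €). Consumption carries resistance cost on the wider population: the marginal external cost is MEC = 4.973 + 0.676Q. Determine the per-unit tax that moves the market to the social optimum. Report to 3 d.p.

Social marginal benefit = demand − MEC = 148.565 - 2.785Q.
Set SMB = MC: 148.565 - 2.785Q = 26.943 + 2.236Q → Q* = 24.2227.
The Pigouvian tax equals MEC at Q*: 4.973 + 0.676×24.2227 = 21.3475.

tax = €21.348 per unit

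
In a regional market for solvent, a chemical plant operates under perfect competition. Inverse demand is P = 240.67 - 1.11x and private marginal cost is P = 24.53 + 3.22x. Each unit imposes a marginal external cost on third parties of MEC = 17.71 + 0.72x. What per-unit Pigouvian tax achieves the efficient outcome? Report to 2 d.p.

Social marginal cost = private MC + MEC = 42.24 + 3.94x.
Set SMC = demand: 42.24 + 3.94x = 240.67 - 1.11x → x* = 39.2931.
The Pigouvian tax equals MEC at x*: 17.71 + 0.72×39.2931 = 46.0010.

tax = 46.00 per unit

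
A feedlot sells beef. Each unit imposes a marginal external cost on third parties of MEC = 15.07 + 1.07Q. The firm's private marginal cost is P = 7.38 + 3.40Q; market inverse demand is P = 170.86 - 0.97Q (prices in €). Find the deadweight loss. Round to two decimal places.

Market equilibrium (private): 7.38 + 3.40Q = 170.86 - 0.97Q → Q_m = 37.4096.
Social marginal cost = private MC + MEC = 22.45 + 4.47Q.
Set SMC = demand: 22.45 + 4.47Q = 170.86 - 0.97Q → Q* = 27.2813.
The loss is the area between SMC and demand from Q* to Q_m; with linear curves that's a triangle of height MEC(Q_m).
DWL = ½ × 10.1283 × 55.0983 = 279.0261.

DWL = €279.03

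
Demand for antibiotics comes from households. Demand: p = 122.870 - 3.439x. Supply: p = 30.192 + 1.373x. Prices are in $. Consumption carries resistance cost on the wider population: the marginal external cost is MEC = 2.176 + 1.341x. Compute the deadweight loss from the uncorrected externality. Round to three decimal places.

DWL = $63.724

Market equilibrium (private): 30.192 + 1.373x = 122.870 - 3.439x → x_m = 19.2598.
Social marginal benefit = demand − MEC = 120.694 - 4.780x.
Set SMB = MC: 120.694 - 4.780x = 30.192 + 1.373x → x* = 14.7086.
The welfare-loss triangle has base |x_m − x*| and height MEC(x_m) (the vertical gap between SMB and MC is zero at x* and MEC at x_m).
DWL = ½ × 4.5512 × 28.0033 = 63.7243.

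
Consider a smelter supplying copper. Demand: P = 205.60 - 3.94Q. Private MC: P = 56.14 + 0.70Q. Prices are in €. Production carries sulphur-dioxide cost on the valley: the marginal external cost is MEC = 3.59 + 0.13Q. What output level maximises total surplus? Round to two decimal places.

Q* = 30.58

Social marginal cost = private MC + MEC = 59.73 + 0.83Q.
Set SMC = demand: 59.73 + 0.83Q = 205.60 - 3.94Q → Q* = 30.5807.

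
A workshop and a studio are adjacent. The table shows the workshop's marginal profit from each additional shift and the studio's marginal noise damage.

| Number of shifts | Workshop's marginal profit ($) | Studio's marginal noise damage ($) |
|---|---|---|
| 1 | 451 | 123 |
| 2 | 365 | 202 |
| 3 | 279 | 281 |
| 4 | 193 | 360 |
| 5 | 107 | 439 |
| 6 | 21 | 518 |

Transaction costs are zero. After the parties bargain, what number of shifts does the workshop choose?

2

Bargaining reaches the level where marginal profit last exceeds marginal noise damage.
That holds through level 2 (365 ≥ 202) but not at 3 (279 < 281).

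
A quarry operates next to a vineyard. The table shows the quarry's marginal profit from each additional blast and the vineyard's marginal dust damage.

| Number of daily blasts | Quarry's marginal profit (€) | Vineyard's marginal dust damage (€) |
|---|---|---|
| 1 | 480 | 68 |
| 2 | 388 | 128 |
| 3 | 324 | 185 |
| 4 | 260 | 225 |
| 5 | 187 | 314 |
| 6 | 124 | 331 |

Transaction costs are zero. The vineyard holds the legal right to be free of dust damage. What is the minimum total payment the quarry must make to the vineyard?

€606

Efficient level: marginal profit ≥ marginal dust damage through level 4, so k* = 4.
With the vineyard holding the right, the quarry must at least compensate total damage at k*: 68 + 128 + 185 + 225 = 606.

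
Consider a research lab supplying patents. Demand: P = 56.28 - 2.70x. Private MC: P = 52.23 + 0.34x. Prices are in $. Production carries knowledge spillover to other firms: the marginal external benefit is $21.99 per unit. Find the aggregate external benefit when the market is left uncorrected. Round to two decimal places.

$29.30

Market equilibrium (private): 52.23 + 0.34x = 56.28 - 2.70x → x_m = 1.3322.
Total external benefit = MEB × x_m = 21.99 × 1.3322 = 29.2951.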